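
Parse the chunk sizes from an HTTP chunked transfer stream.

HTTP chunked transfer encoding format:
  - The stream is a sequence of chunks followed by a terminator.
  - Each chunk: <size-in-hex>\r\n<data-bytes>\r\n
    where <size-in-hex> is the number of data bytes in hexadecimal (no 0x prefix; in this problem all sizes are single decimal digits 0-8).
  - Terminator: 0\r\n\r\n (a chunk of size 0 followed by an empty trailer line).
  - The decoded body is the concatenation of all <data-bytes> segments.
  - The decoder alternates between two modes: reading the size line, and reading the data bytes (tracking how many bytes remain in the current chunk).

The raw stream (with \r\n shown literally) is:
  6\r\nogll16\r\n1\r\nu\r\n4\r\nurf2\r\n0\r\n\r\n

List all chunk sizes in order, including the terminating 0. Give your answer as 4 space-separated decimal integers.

Chunk 1: stream[0..1]='6' size=0x6=6, data at stream[3..9]='ogll16' -> body[0..6], body so far='ogll16'
Chunk 2: stream[11..12]='1' size=0x1=1, data at stream[14..15]='u' -> body[6..7], body so far='ogll16u'
Chunk 3: stream[17..18]='4' size=0x4=4, data at stream[20..24]='urf2' -> body[7..11], body so far='ogll16uurf2'
Chunk 4: stream[26..27]='0' size=0 (terminator). Final body='ogll16uurf2' (11 bytes)

Answer: 6 1 4 0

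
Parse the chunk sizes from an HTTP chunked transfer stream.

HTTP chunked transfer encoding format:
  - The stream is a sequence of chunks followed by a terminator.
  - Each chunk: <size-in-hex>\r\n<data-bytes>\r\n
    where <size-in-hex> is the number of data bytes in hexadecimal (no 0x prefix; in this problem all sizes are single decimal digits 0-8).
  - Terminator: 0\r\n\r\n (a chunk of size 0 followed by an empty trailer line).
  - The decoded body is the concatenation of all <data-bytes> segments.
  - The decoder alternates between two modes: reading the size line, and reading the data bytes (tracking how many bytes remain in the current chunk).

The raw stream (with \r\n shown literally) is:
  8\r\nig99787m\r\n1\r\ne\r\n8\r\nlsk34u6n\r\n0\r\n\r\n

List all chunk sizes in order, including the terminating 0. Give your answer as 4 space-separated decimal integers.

Chunk 1: stream[0..1]='8' size=0x8=8, data at stream[3..11]='ig99787m' -> body[0..8], body so far='ig99787m'
Chunk 2: stream[13..14]='1' size=0x1=1, data at stream[16..17]='e' -> body[8..9], body so far='ig99787me'
Chunk 3: stream[19..20]='8' size=0x8=8, data at stream[22..30]='lsk34u6n' -> body[9..17], body so far='ig99787melsk34u6n'
Chunk 4: stream[32..33]='0' size=0 (terminator). Final body='ig99787melsk34u6n' (17 bytes)

Answer: 8 1 8 0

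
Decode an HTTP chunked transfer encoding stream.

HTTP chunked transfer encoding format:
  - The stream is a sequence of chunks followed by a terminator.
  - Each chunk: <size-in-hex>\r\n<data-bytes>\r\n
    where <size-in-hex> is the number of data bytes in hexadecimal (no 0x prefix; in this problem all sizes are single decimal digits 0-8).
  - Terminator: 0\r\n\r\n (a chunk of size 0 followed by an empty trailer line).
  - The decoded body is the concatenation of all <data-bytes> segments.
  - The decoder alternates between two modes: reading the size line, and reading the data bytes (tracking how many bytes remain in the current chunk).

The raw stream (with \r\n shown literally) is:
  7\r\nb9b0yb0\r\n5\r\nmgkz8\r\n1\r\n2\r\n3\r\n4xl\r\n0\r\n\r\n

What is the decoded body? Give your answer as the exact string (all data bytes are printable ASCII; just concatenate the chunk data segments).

Chunk 1: stream[0..1]='7' size=0x7=7, data at stream[3..10]='b9b0yb0' -> body[0..7], body so far='b9b0yb0'
Chunk 2: stream[12..13]='5' size=0x5=5, data at stream[15..20]='mgkz8' -> body[7..12], body so far='b9b0yb0mgkz8'
Chunk 3: stream[22..23]='1' size=0x1=1, data at stream[25..26]='2' -> body[12..13], body so far='b9b0yb0mgkz82'
Chunk 4: stream[28..29]='3' size=0x3=3, data at stream[31..34]='4xl' -> body[13..16], body so far='b9b0yb0mgkz824xl'
Chunk 5: stream[36..37]='0' size=0 (terminator). Final body='b9b0yb0mgkz824xl' (16 bytes)

Answer: b9b0yb0mgkz824xl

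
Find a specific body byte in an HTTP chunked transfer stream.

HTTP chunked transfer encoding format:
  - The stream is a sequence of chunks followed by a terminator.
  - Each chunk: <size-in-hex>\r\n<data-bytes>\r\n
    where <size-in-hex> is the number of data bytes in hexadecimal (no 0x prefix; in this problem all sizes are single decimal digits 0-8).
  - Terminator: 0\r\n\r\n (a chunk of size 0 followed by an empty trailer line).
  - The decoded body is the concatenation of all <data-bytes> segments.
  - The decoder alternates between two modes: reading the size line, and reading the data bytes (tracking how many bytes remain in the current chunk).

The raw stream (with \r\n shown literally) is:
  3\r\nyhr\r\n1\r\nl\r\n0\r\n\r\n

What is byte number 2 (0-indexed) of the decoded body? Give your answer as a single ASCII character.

Answer: r

Derivation:
Chunk 1: stream[0..1]='3' size=0x3=3, data at stream[3..6]='yhr' -> body[0..3], body so far='yhr'
Chunk 2: stream[8..9]='1' size=0x1=1, data at stream[11..12]='l' -> body[3..4], body so far='yhrl'
Chunk 3: stream[14..15]='0' size=0 (terminator). Final body='yhrl' (4 bytes)
Body byte 2 = 'r'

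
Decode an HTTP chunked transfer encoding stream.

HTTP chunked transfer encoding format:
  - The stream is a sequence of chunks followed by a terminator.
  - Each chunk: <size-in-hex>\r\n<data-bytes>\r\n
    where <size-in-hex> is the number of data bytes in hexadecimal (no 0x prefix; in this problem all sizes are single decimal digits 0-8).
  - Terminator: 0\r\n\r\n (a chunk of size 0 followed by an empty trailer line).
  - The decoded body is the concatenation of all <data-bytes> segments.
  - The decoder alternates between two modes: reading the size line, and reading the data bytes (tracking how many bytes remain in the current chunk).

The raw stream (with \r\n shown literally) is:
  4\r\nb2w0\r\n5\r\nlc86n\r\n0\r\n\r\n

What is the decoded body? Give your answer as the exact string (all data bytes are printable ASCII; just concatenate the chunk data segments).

Answer: b2w0lc86n

Derivation:
Chunk 1: stream[0..1]='4' size=0x4=4, data at stream[3..7]='b2w0' -> body[0..4], body so far='b2w0'
Chunk 2: stream[9..10]='5' size=0x5=5, data at stream[12..17]='lc86n' -> body[4..9], body so far='b2w0lc86n'
Chunk 3: stream[19..20]='0' size=0 (terminator). Final body='b2w0lc86n' (9 bytes)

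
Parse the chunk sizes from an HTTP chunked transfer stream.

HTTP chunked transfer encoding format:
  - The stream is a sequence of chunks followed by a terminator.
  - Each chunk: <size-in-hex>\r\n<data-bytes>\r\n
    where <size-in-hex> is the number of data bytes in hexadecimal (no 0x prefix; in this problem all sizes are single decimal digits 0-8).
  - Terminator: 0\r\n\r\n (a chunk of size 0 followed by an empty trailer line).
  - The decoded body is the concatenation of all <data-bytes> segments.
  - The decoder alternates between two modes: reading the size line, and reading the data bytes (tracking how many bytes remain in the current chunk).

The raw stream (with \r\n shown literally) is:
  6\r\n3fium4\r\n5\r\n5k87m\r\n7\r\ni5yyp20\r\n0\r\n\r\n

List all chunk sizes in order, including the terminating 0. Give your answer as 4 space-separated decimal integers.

Chunk 1: stream[0..1]='6' size=0x6=6, data at stream[3..9]='3fium4' -> body[0..6], body so far='3fium4'
Chunk 2: stream[11..12]='5' size=0x5=5, data at stream[14..19]='5k87m' -> body[6..11], body so far='3fium45k87m'
Chunk 3: stream[21..22]='7' size=0x7=7, data at stream[24..31]='i5yyp20' -> body[11..18], body so far='3fium45k87mi5yyp20'
Chunk 4: stream[33..34]='0' size=0 (terminator). Final body='3fium45k87mi5yyp20' (18 bytes)

Answer: 6 5 7 0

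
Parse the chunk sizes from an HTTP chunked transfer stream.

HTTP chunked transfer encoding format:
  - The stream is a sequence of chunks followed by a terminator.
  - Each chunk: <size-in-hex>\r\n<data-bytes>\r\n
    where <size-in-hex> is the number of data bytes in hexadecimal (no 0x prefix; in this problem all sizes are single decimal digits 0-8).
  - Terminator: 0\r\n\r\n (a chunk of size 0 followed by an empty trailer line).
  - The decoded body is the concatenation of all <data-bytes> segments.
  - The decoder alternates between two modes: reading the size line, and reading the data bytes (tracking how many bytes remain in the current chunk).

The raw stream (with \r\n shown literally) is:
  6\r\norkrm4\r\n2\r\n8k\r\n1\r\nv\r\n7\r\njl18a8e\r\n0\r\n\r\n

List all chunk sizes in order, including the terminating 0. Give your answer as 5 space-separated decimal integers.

Chunk 1: stream[0..1]='6' size=0x6=6, data at stream[3..9]='orkrm4' -> body[0..6], body so far='orkrm4'
Chunk 2: stream[11..12]='2' size=0x2=2, data at stream[14..16]='8k' -> body[6..8], body so far='orkrm48k'
Chunk 3: stream[18..19]='1' size=0x1=1, data at stream[21..22]='v' -> body[8..9], body so far='orkrm48kv'
Chunk 4: stream[24..25]='7' size=0x7=7, data at stream[27..34]='jl18a8e' -> body[9..16], body so far='orkrm48kvjl18a8e'
Chunk 5: stream[36..37]='0' size=0 (terminator). Final body='orkrm48kvjl18a8e' (16 bytes)

Answer: 6 2 1 7 0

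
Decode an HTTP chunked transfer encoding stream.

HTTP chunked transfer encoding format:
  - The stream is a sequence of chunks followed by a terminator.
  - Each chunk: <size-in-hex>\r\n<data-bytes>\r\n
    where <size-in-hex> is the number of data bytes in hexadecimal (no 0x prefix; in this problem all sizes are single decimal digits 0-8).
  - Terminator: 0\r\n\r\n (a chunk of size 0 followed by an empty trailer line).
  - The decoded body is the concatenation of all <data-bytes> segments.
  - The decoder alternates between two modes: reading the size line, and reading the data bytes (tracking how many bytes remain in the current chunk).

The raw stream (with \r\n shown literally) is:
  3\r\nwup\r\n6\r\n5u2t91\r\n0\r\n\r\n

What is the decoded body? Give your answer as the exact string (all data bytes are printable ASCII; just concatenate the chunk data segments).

Answer: wup5u2t91

Derivation:
Chunk 1: stream[0..1]='3' size=0x3=3, data at stream[3..6]='wup' -> body[0..3], body so far='wup'
Chunk 2: stream[8..9]='6' size=0x6=6, data at stream[11..17]='5u2t91' -> body[3..9], body so far='wup5u2t91'
Chunk 3: stream[19..20]='0' size=0 (terminator). Final body='wup5u2t91' (9 bytes)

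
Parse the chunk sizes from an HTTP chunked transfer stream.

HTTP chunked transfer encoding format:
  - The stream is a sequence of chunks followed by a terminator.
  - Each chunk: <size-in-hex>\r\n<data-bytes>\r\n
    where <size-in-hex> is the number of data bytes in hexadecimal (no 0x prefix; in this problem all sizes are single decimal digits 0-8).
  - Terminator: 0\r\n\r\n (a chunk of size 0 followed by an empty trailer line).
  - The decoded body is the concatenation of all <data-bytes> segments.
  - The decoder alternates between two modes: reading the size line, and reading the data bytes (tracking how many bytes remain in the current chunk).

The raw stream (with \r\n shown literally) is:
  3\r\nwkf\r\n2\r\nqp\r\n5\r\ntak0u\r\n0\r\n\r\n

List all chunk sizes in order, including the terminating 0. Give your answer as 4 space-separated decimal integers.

Chunk 1: stream[0..1]='3' size=0x3=3, data at stream[3..6]='wkf' -> body[0..3], body so far='wkf'
Chunk 2: stream[8..9]='2' size=0x2=2, data at stream[11..13]='qp' -> body[3..5], body so far='wkfqp'
Chunk 3: stream[15..16]='5' size=0x5=5, data at stream[18..23]='tak0u' -> body[5..10], body so far='wkfqptak0u'
Chunk 4: stream[25..26]='0' size=0 (terminator). Final body='wkfqptak0u' (10 bytes)

Answer: 3 2 5 0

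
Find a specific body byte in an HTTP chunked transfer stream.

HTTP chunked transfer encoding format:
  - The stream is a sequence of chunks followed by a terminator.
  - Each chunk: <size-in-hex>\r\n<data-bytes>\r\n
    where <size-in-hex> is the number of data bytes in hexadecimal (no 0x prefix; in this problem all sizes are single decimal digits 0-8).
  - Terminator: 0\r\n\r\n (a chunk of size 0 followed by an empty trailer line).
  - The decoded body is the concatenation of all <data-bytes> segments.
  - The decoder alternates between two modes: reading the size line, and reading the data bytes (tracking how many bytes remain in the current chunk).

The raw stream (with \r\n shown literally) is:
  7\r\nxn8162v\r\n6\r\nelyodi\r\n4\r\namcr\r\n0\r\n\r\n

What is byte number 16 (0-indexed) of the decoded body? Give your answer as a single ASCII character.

Answer: r

Derivation:
Chunk 1: stream[0..1]='7' size=0x7=7, data at stream[3..10]='xn8162v' -> body[0..7], body so far='xn8162v'
Chunk 2: stream[12..13]='6' size=0x6=6, data at stream[15..21]='elyodi' -> body[7..13], body so far='xn8162velyodi'
Chunk 3: stream[23..24]='4' size=0x4=4, data at stream[26..30]='amcr' -> body[13..17], body so far='xn8162velyodiamcr'
Chunk 4: stream[32..33]='0' size=0 (terminator). Final body='xn8162velyodiamcr' (17 bytes)
Body byte 16 = 'r'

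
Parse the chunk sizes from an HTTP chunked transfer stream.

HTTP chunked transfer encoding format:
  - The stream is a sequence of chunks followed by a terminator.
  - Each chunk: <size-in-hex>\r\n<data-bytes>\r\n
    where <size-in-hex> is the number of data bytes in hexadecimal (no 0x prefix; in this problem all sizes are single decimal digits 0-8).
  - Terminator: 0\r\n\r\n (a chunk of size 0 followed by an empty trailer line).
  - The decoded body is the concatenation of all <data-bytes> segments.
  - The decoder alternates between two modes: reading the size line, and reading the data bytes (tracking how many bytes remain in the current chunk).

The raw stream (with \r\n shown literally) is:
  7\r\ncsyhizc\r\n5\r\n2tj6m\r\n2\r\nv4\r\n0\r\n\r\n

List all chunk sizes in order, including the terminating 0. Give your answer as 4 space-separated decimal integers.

Chunk 1: stream[0..1]='7' size=0x7=7, data at stream[3..10]='csyhizc' -> body[0..7], body so far='csyhizc'
Chunk 2: stream[12..13]='5' size=0x5=5, data at stream[15..20]='2tj6m' -> body[7..12], body so far='csyhizc2tj6m'
Chunk 3: stream[22..23]='2' size=0x2=2, data at stream[25..27]='v4' -> body[12..14], body so far='csyhizc2tj6mv4'
Chunk 4: stream[29..30]='0' size=0 (terminator). Final body='csyhizc2tj6mv4' (14 bytes)

Answer: 7 5 2 0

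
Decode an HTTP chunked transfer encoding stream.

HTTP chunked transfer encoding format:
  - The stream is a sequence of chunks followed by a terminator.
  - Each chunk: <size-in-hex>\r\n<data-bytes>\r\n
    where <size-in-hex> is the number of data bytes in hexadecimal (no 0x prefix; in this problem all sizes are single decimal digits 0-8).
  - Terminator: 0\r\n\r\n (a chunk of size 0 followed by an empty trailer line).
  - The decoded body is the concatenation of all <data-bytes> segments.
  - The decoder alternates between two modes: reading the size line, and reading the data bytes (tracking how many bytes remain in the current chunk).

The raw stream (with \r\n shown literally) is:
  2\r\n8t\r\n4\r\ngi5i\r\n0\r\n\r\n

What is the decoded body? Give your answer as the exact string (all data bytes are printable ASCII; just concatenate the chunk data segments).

Answer: 8tgi5i

Derivation:
Chunk 1: stream[0..1]='2' size=0x2=2, data at stream[3..5]='8t' -> body[0..2], body so far='8t'
Chunk 2: stream[7..8]='4' size=0x4=4, data at stream[10..14]='gi5i' -> body[2..6], body so far='8tgi5i'
Chunk 3: stream[16..17]='0' size=0 (terminator). Final body='8tgi5i' (6 bytes)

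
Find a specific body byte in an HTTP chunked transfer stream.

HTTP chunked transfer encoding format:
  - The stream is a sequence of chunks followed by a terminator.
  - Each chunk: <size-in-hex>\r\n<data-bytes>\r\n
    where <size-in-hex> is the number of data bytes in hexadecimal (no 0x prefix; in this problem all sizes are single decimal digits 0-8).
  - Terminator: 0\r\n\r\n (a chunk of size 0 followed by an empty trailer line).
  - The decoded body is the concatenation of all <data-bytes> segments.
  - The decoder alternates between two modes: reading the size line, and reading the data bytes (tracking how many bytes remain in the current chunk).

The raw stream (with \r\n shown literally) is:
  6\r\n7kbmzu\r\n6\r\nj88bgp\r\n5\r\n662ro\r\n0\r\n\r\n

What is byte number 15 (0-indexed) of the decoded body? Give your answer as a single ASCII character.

Chunk 1: stream[0..1]='6' size=0x6=6, data at stream[3..9]='7kbmzu' -> body[0..6], body so far='7kbmzu'
Chunk 2: stream[11..12]='6' size=0x6=6, data at stream[14..20]='j88bgp' -> body[6..12], body so far='7kbmzuj88bgp'
Chunk 3: stream[22..23]='5' size=0x5=5, data at stream[25..30]='662ro' -> body[12..17], body so far='7kbmzuj88bgp662ro'
Chunk 4: stream[32..33]='0' size=0 (terminator). Final body='7kbmzuj88bgp662ro' (17 bytes)
Body byte 15 = 'r'

Answer: r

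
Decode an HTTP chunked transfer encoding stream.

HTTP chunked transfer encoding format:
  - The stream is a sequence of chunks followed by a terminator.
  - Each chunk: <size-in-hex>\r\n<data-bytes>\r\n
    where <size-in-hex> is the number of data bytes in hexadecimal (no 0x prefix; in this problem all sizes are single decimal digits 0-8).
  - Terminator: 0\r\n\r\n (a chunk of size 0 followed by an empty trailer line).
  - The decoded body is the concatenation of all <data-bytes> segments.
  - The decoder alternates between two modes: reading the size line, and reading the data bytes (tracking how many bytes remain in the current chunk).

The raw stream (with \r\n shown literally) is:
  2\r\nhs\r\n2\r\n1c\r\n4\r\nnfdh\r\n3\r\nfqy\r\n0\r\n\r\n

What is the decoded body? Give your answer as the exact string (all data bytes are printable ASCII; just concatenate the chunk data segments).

Answer: hs1cnfdhfqy

Derivation:
Chunk 1: stream[0..1]='2' size=0x2=2, data at stream[3..5]='hs' -> body[0..2], body so far='hs'
Chunk 2: stream[7..8]='2' size=0x2=2, data at stream[10..12]='1c' -> body[2..4], body so far='hs1c'
Chunk 3: stream[14..15]='4' size=0x4=4, data at stream[17..21]='nfdh' -> body[4..8], body so far='hs1cnfdh'
Chunk 4: stream[23..24]='3' size=0x3=3, data at stream[26..29]='fqy' -> body[8..11], body so far='hs1cnfdhfqy'
Chunk 5: stream[31..32]='0' size=0 (terminator). Final body='hs1cnfdhfqy' (11 bytes)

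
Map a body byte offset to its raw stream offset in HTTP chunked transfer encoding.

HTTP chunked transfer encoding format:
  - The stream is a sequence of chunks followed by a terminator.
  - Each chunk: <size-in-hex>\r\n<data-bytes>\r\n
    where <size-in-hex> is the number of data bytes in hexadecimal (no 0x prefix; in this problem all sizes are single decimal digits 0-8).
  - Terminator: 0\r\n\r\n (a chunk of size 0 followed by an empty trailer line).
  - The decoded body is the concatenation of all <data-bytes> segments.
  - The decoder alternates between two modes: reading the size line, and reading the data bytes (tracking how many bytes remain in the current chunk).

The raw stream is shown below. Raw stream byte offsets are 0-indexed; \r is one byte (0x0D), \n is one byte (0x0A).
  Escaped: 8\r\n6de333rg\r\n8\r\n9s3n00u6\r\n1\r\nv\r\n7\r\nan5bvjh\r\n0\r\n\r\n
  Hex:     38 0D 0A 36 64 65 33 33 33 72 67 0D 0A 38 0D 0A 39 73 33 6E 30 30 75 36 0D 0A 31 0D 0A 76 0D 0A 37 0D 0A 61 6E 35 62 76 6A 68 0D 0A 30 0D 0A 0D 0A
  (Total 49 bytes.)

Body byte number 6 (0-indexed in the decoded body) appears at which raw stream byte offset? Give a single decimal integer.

Chunk 1: stream[0..1]='8' size=0x8=8, data at stream[3..11]='6de333rg' -> body[0..8], body so far='6de333rg'
Chunk 2: stream[13..14]='8' size=0x8=8, data at stream[16..24]='9s3n00u6' -> body[8..16], body so far='6de333rg9s3n00u6'
Chunk 3: stream[26..27]='1' size=0x1=1, data at stream[29..30]='v' -> body[16..17], body so far='6de333rg9s3n00u6v'
Chunk 4: stream[32..33]='7' size=0x7=7, data at stream[35..42]='an5bvjh' -> body[17..24], body so far='6de333rg9s3n00u6van5bvjh'
Chunk 5: stream[44..45]='0' size=0 (terminator). Final body='6de333rg9s3n00u6van5bvjh' (24 bytes)
Body byte 6 at stream offset 9

Answer: 9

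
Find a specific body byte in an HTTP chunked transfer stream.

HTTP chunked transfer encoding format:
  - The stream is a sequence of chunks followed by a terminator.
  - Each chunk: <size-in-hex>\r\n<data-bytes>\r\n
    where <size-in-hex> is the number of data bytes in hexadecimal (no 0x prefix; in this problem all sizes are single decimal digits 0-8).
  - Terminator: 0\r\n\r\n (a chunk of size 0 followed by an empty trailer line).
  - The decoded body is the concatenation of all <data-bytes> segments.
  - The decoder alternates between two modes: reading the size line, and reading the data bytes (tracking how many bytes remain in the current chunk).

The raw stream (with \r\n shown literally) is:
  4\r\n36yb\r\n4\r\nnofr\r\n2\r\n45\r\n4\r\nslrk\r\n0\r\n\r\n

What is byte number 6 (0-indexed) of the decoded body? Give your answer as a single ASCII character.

Chunk 1: stream[0..1]='4' size=0x4=4, data at stream[3..7]='36yb' -> body[0..4], body so far='36yb'
Chunk 2: stream[9..10]='4' size=0x4=4, data at stream[12..16]='nofr' -> body[4..8], body so far='36ybnofr'
Chunk 3: stream[18..19]='2' size=0x2=2, data at stream[21..23]='45' -> body[8..10], body so far='36ybnofr45'
Chunk 4: stream[25..26]='4' size=0x4=4, data at stream[28..32]='slrk' -> body[10..14], body so far='36ybnofr45slrk'
Chunk 5: stream[34..35]='0' size=0 (terminator). Final body='36ybnofr45slrk' (14 bytes)
Body byte 6 = 'f'

Answer: f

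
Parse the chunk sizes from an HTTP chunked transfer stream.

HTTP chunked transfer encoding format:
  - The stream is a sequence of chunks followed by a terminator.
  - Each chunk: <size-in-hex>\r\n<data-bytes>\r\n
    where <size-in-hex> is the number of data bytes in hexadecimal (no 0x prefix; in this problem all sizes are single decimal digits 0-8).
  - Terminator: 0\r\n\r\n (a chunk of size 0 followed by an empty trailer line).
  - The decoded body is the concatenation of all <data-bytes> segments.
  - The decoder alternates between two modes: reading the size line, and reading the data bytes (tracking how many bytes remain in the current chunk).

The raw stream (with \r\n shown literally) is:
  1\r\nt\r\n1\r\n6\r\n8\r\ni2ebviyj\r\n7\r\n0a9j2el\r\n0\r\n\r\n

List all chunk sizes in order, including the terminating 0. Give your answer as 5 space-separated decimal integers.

Chunk 1: stream[0..1]='1' size=0x1=1, data at stream[3..4]='t' -> body[0..1], body so far='t'
Chunk 2: stream[6..7]='1' size=0x1=1, data at stream[9..10]='6' -> body[1..2], body so far='t6'
Chunk 3: stream[12..13]='8' size=0x8=8, data at stream[15..23]='i2ebviyj' -> body[2..10], body so far='t6i2ebviyj'
Chunk 4: stream[25..26]='7' size=0x7=7, data at stream[28..35]='0a9j2el' -> body[10..17], body so far='t6i2ebviyj0a9j2el'
Chunk 5: stream[37..38]='0' size=0 (terminator). Final body='t6i2ebviyj0a9j2el' (17 bytes)

Answer: 1 1 8 7 0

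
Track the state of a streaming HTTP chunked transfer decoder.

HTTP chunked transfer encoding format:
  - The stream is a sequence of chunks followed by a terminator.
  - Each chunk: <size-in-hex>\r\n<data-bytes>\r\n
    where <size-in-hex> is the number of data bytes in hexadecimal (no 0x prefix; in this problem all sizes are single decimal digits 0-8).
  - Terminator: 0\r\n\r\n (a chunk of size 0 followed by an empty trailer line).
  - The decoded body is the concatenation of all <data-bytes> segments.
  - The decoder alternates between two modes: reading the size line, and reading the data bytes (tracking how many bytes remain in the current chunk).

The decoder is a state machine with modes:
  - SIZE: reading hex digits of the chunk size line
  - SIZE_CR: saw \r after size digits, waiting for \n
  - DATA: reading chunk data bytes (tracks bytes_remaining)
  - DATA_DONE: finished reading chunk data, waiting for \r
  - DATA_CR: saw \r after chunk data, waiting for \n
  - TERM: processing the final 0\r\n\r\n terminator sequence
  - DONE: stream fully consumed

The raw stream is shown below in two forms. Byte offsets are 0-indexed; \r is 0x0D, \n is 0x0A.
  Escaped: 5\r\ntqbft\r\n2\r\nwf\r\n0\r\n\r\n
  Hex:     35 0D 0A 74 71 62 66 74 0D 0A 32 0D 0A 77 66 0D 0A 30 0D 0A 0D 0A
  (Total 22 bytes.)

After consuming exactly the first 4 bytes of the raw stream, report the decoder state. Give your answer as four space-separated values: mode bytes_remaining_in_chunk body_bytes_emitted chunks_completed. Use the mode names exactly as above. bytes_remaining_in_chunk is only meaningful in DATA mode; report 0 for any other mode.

Byte 0 = '5': mode=SIZE remaining=0 emitted=0 chunks_done=0
Byte 1 = 0x0D: mode=SIZE_CR remaining=0 emitted=0 chunks_done=0
Byte 2 = 0x0A: mode=DATA remaining=5 emitted=0 chunks_done=0
Byte 3 = 't': mode=DATA remaining=4 emitted=1 chunks_done=0

Answer: DATA 4 1 0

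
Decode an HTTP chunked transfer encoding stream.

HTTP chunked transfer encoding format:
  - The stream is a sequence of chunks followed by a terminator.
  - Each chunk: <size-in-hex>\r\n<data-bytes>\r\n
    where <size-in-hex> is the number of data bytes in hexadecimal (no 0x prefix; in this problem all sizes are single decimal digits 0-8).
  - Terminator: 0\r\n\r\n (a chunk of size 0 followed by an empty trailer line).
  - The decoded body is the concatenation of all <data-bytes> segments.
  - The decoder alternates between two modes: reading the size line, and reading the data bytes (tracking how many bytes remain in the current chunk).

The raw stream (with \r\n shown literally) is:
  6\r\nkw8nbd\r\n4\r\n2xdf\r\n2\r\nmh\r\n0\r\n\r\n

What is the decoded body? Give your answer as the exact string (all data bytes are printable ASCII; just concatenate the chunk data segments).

Answer: kw8nbd2xdfmh

Derivation:
Chunk 1: stream[0..1]='6' size=0x6=6, data at stream[3..9]='kw8nbd' -> body[0..6], body so far='kw8nbd'
Chunk 2: stream[11..12]='4' size=0x4=4, data at stream[14..18]='2xdf' -> body[6..10], body so far='kw8nbd2xdf'
Chunk 3: stream[20..21]='2' size=0x2=2, data at stream[23..25]='mh' -> body[10..12], body so far='kw8nbd2xdfmh'
Chunk 4: stream[27..28]='0' size=0 (terminator). Final body='kw8nbd2xdfmh' (12 bytes)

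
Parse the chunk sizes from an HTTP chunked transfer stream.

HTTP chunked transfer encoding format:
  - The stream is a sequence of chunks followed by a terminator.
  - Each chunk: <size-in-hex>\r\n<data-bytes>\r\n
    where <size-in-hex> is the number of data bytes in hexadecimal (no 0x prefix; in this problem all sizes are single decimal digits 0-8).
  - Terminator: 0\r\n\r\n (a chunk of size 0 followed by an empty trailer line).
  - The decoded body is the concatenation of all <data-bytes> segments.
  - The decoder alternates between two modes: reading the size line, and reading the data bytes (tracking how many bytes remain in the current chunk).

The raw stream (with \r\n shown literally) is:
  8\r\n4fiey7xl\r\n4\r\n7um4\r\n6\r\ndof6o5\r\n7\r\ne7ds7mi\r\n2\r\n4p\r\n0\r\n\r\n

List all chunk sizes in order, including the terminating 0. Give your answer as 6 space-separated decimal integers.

Chunk 1: stream[0..1]='8' size=0x8=8, data at stream[3..11]='4fiey7xl' -> body[0..8], body so far='4fiey7xl'
Chunk 2: stream[13..14]='4' size=0x4=4, data at stream[16..20]='7um4' -> body[8..12], body so far='4fiey7xl7um4'
Chunk 3: stream[22..23]='6' size=0x6=6, data at stream[25..31]='dof6o5' -> body[12..18], body so far='4fiey7xl7um4dof6o5'
Chunk 4: stream[33..34]='7' size=0x7=7, data at stream[36..43]='e7ds7mi' -> body[18..25], body so far='4fiey7xl7um4dof6o5e7ds7mi'
Chunk 5: stream[45..46]='2' size=0x2=2, data at stream[48..50]='4p' -> body[25..27], body so far='4fiey7xl7um4dof6o5e7ds7mi4p'
Chunk 6: stream[52..53]='0' size=0 (terminator). Final body='4fiey7xl7um4dof6o5e7ds7mi4p' (27 bytes)

Answer: 8 4 6 7 2 0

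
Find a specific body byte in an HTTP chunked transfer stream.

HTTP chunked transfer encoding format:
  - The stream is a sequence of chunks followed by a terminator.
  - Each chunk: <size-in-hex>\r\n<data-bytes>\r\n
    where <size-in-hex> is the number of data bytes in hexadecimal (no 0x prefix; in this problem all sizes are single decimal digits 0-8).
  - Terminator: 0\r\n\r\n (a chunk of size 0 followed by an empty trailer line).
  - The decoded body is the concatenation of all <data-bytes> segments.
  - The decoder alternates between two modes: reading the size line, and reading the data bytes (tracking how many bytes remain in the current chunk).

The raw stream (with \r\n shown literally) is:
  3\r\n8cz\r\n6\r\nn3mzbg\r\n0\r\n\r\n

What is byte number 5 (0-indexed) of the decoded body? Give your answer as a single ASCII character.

Chunk 1: stream[0..1]='3' size=0x3=3, data at stream[3..6]='8cz' -> body[0..3], body so far='8cz'
Chunk 2: stream[8..9]='6' size=0x6=6, data at stream[11..17]='n3mzbg' -> body[3..9], body so far='8czn3mzbg'
Chunk 3: stream[19..20]='0' size=0 (terminator). Final body='8czn3mzbg' (9 bytes)
Body byte 5 = 'm'

Answer: m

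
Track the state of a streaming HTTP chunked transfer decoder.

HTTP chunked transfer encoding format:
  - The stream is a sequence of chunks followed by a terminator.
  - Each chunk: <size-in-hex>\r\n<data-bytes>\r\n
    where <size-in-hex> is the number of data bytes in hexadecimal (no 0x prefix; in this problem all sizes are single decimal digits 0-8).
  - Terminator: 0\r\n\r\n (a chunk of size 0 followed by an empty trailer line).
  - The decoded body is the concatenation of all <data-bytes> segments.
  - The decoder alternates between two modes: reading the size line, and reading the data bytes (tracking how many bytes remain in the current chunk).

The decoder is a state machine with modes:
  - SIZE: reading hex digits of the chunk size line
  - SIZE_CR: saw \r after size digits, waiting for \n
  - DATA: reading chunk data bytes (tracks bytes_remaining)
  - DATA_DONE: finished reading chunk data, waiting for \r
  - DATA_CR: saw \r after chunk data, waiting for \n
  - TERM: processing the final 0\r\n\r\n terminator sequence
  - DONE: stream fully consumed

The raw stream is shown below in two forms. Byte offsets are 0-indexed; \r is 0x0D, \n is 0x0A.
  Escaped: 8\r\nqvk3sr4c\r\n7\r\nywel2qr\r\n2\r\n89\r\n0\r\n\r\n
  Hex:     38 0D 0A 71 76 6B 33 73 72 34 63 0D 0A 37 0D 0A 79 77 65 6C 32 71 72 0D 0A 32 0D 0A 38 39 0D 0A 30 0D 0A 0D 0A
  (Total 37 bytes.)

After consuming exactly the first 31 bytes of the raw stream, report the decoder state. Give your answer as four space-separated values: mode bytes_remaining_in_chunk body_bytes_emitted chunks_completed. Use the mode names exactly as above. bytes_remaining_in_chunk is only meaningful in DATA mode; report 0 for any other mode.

Answer: DATA_CR 0 17 2

Derivation:
Byte 0 = '8': mode=SIZE remaining=0 emitted=0 chunks_done=0
Byte 1 = 0x0D: mode=SIZE_CR remaining=0 emitted=0 chunks_done=0
Byte 2 = 0x0A: mode=DATA remaining=8 emitted=0 chunks_done=0
Byte 3 = 'q': mode=DATA remaining=7 emitted=1 chunks_done=0
Byte 4 = 'v': mode=DATA remaining=6 emitted=2 chunks_done=0
Byte 5 = 'k': mode=DATA remaining=5 emitted=3 chunks_done=0
Byte 6 = '3': mode=DATA remaining=4 emitted=4 chunks_done=0
Byte 7 = 's': mode=DATA remaining=3 emitted=5 chunks_done=0
Byte 8 = 'r': mode=DATA remaining=2 emitted=6 chunks_done=0
Byte 9 = '4': mode=DATA remaining=1 emitted=7 chunks_done=0
Byte 10 = 'c': mode=DATA_DONE remaining=0 emitted=8 chunks_done=0
Byte 11 = 0x0D: mode=DATA_CR remaining=0 emitted=8 chunks_done=0
Byte 12 = 0x0A: mode=SIZE remaining=0 emitted=8 chunks_done=1
Byte 13 = '7': mode=SIZE remaining=0 emitted=8 chunks_done=1
Byte 14 = 0x0D: mode=SIZE_CR remaining=0 emitted=8 chunks_done=1
Byte 15 = 0x0A: mode=DATA remaining=7 emitted=8 chunks_done=1
Byte 16 = 'y': mode=DATA remaining=6 emitted=9 chunks_done=1
Byte 17 = 'w': mode=DATA remaining=5 emitted=10 chunks_done=1
Byte 18 = 'e': mode=DATA remaining=4 emitted=11 chunks_done=1
Byte 19 = 'l': mode=DATA remaining=3 emitted=12 chunks_done=1
Byte 20 = '2': mode=DATA remaining=2 emitted=13 chunks_done=1
Byte 21 = 'q': mode=DATA remaining=1 emitted=14 chunks_done=1
Byte 22 = 'r': mode=DATA_DONE remaining=0 emitted=15 chunks_done=1
Byte 23 = 0x0D: mode=DATA_CR remaining=0 emitted=15 chunks_done=1
Byte 24 = 0x0A: mode=SIZE remaining=0 emitted=15 chunks_done=2
Byte 25 = '2': mode=SIZE remaining=0 emitted=15 chunks_done=2
Byte 26 = 0x0D: mode=SIZE_CR remaining=0 emitted=15 chunks_done=2
Byte 27 = 0x0A: mode=DATA remaining=2 emitted=15 chunks_done=2
Byte 28 = '8': mode=DATA remaining=1 emitted=16 chunks_done=2
Byte 29 = '9': mode=DATA_DONE remaining=0 emitted=17 chunks_done=2
Byte 30 = 0x0D: mode=DATA_CR remaining=0 emitted=17 chunks_done=2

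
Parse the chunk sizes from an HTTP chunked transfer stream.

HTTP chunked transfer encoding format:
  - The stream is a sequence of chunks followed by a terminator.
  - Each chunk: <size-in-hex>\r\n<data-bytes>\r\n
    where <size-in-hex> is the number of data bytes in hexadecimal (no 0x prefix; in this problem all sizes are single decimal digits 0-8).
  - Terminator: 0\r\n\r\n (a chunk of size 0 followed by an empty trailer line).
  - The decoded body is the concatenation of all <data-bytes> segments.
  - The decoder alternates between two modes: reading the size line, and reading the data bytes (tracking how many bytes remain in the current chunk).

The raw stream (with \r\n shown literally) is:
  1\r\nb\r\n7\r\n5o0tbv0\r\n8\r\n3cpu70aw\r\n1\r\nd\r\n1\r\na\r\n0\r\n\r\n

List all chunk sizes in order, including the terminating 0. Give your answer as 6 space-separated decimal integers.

Answer: 1 7 8 1 1 0

Derivation:
Chunk 1: stream[0..1]='1' size=0x1=1, data at stream[3..4]='b' -> body[0..1], body so far='b'
Chunk 2: stream[6..7]='7' size=0x7=7, data at stream[9..16]='5o0tbv0' -> body[1..8], body so far='b5o0tbv0'
Chunk 3: stream[18..19]='8' size=0x8=8, data at stream[21..29]='3cpu70aw' -> body[8..16], body so far='b5o0tbv03cpu70aw'
Chunk 4: stream[31..32]='1' size=0x1=1, data at stream[34..35]='d' -> body[16..17], body so far='b5o0tbv03cpu70awd'
Chunk 5: stream[37..38]='1' size=0x1=1, data at stream[40..41]='a' -> body[17..18], body so far='b5o0tbv03cpu70awda'
Chunk 6: stream[43..44]='0' size=0 (terminator). Final body='b5o0tbv03cpu70awda' (18 bytes)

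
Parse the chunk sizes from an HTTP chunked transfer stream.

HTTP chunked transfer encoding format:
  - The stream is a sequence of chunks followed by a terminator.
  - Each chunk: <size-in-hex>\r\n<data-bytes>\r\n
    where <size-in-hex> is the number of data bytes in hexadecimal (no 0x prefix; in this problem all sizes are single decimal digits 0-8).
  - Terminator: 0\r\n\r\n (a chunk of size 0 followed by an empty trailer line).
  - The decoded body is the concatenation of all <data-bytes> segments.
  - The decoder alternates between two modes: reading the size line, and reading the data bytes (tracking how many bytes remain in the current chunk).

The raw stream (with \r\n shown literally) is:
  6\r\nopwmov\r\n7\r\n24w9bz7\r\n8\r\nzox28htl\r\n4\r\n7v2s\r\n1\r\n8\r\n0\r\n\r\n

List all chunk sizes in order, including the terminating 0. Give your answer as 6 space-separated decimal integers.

Answer: 6 7 8 4 1 0

Derivation:
Chunk 1: stream[0..1]='6' size=0x6=6, data at stream[3..9]='opwmov' -> body[0..6], body so far='opwmov'
Chunk 2: stream[11..12]='7' size=0x7=7, data at stream[14..21]='24w9bz7' -> body[6..13], body so far='opwmov24w9bz7'
Chunk 3: stream[23..24]='8' size=0x8=8, data at stream[26..34]='zox28htl' -> body[13..21], body so far='opwmov24w9bz7zox28htl'
Chunk 4: stream[36..37]='4' size=0x4=4, data at stream[39..43]='7v2s' -> body[21..25], body so far='opwmov24w9bz7zox28htl7v2s'
Chunk 5: stream[45..46]='1' size=0x1=1, data at stream[48..49]='8' -> body[25..26], body so far='opwmov24w9bz7zox28htl7v2s8'
Chunk 6: stream[51..52]='0' size=0 (terminator). Final body='opwmov24w9bz7zox28htl7v2s8' (26 bytes)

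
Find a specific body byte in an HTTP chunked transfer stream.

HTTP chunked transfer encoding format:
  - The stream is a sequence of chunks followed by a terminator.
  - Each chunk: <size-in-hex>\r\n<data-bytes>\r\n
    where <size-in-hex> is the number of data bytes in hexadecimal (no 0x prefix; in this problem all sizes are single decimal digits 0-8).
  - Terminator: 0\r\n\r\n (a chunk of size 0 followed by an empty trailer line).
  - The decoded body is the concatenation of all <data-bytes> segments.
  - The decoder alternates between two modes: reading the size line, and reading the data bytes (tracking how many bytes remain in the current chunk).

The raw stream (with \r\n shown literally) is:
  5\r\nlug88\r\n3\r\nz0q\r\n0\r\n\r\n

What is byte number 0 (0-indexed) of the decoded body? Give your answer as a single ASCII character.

Answer: l

Derivation:
Chunk 1: stream[0..1]='5' size=0x5=5, data at stream[3..8]='lug88' -> body[0..5], body so far='lug88'
Chunk 2: stream[10..11]='3' size=0x3=3, data at stream[13..16]='z0q' -> body[5..8], body so far='lug88z0q'
Chunk 3: stream[18..19]='0' size=0 (terminator). Final body='lug88z0q' (8 bytes)
Body byte 0 = 'l'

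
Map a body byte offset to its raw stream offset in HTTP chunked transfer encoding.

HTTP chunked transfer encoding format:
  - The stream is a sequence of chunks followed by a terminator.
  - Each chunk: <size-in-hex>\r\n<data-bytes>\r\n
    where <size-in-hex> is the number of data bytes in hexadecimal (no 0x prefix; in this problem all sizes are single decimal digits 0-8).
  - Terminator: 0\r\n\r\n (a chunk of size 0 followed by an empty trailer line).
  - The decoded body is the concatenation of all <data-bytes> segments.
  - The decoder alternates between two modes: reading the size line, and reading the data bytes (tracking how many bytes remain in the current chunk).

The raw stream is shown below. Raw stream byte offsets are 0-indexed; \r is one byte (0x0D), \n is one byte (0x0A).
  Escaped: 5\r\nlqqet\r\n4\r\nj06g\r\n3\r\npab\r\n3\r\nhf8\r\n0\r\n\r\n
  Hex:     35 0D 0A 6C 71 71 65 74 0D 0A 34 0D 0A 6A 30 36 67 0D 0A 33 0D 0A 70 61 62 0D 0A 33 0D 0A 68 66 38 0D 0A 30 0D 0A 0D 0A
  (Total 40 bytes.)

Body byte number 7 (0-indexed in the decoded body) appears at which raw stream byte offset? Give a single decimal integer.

Chunk 1: stream[0..1]='5' size=0x5=5, data at stream[3..8]='lqqet' -> body[0..5], body so far='lqqet'
Chunk 2: stream[10..11]='4' size=0x4=4, data at stream[13..17]='j06g' -> body[5..9], body so far='lqqetj06g'
Chunk 3: stream[19..20]='3' size=0x3=3, data at stream[22..25]='pab' -> body[9..12], body so far='lqqetj06gpab'
Chunk 4: stream[27..28]='3' size=0x3=3, data at stream[30..33]='hf8' -> body[12..15], body so far='lqqetj06gpabhf8'
Chunk 5: stream[35..36]='0' size=0 (terminator). Final body='lqqetj06gpabhf8' (15 bytes)
Body byte 7 at stream offset 15

Answer: 15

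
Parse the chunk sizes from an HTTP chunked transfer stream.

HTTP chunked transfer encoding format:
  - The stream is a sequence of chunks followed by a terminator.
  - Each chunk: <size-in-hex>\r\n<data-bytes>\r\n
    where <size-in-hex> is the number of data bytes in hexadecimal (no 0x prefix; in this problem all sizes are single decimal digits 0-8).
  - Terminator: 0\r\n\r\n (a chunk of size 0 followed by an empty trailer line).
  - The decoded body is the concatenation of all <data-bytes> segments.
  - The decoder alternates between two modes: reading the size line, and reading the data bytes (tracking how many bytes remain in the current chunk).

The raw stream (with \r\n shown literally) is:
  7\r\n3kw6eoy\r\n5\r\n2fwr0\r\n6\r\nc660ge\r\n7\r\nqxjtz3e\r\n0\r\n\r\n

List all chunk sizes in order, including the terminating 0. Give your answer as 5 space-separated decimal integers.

Answer: 7 5 6 7 0

Derivation:
Chunk 1: stream[0..1]='7' size=0x7=7, data at stream[3..10]='3kw6eoy' -> body[0..7], body so far='3kw6eoy'
Chunk 2: stream[12..13]='5' size=0x5=5, data at stream[15..20]='2fwr0' -> body[7..12], body so far='3kw6eoy2fwr0'
Chunk 3: stream[22..23]='6' size=0x6=6, data at stream[25..31]='c660ge' -> body[12..18], body so far='3kw6eoy2fwr0c660ge'
Chunk 4: stream[33..34]='7' size=0x7=7, data at stream[36..43]='qxjtz3e' -> body[18..25], body so far='3kw6eoy2fwr0c660geqxjtz3e'
Chunk 5: stream[45..46]='0' size=0 (terminator). Final body='3kw6eoy2fwr0c660geqxjtz3e' (25 bytes)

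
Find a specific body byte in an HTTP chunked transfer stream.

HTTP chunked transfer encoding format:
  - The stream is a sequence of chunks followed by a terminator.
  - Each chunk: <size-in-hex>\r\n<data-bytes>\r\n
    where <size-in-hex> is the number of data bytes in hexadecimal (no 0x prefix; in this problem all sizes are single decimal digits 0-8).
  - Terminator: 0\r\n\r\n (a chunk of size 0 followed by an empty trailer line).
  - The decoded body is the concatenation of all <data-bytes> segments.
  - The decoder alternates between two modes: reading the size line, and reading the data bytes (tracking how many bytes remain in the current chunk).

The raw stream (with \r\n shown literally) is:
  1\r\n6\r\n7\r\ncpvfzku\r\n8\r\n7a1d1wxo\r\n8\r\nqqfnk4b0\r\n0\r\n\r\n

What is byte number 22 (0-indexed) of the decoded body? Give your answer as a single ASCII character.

Chunk 1: stream[0..1]='1' size=0x1=1, data at stream[3..4]='6' -> body[0..1], body so far='6'
Chunk 2: stream[6..7]='7' size=0x7=7, data at stream[9..16]='cpvfzku' -> body[1..8], body so far='6cpvfzku'
Chunk 3: stream[18..19]='8' size=0x8=8, data at stream[21..29]='7a1d1wxo' -> body[8..16], body so far='6cpvfzku7a1d1wxo'
Chunk 4: stream[31..32]='8' size=0x8=8, data at stream[34..42]='qqfnk4b0' -> body[16..24], body so far='6cpvfzku7a1d1wxoqqfnk4b0'
Chunk 5: stream[44..45]='0' size=0 (terminator). Final body='6cpvfzku7a1d1wxoqqfnk4b0' (24 bytes)
Body byte 22 = 'b'

Answer: b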